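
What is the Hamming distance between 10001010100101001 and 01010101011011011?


Count differing positions: ^ ^ . ^ ^ ^ ^ ^ ^ ^ ^ ^ ^ . . ^ . = 13 differences

13


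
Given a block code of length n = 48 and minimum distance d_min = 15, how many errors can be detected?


Detection capability = d_min - 1 = 15 - 1 = 14

14 errors


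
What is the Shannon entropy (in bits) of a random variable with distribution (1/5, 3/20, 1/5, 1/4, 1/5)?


H = -sum(p_i * log2(p_i)). Terms: -(1/5)*log2(1/5) = 0.464386; -(3/20)*log2(3/20) = 0.410545; -(1/5)*log2(1/5) = 0.464386; -(1/4)*log2(1/4) = 0.500000; -(1/5)*log2(1/5) = 0.464386. H = 0.464386 + 0.410545 + 0.464386 + 0.500000 + 0.464386 = 2.3037

2.3037 bits


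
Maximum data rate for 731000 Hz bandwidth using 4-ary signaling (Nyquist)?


Rate = 2 * B * log2(M) = 2 * 731000 * 2.0 = 2924000.0

2924000.0 bps


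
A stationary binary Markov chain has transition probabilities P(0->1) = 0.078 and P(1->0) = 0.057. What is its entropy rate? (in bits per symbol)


Stationary distribution: pi_0 = p10/(p01+p10) = 0.4222, pi_1 = 0.5778. Entropy rate H' = pi_0*H(p01) + pi_1*H(p10) = 0.4222*0.3951 + 0.5778*0.3154 = 0.3491

0.3491 bits/symbol


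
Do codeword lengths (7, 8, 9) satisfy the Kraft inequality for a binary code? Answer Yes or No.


Kraft sum = sum(2^(-l_i)) = 0.0137, need <= 1. Result: satisfied (a binary prefix-free code with these lengths exists)

Yes


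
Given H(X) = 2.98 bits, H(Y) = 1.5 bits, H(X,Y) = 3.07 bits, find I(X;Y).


I(X;Y) = H(X) + H(Y) - H(X,Y) = 2.98 + 1.5 - 3.07 = 1.41

1.41 bits


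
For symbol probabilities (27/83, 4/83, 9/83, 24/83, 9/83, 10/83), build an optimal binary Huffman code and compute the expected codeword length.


Huffman construction (repeatedly merge the two least-probable nodes; each merge adds 1 bit to every symbol beneath it): 4/83 + 9/83 = 13/83; 9/83 + 10/83 = 19/83; 13/83 + 19/83 = 32/83; 24/83 + 27/83 = 51/83; 32/83 + 51/83 = 1. Resulting codeword lengths (in the order the probabilities were given): (2, 3, 3, 2, 3, 3). L_avg = sum(p_i * l_i) = 27/83*2 + 4/83*3 + 9/83*3 + 24/83*2 + 9/83*3 + 10/83*3 = 198/83 = 2.3855

2.3855 bits


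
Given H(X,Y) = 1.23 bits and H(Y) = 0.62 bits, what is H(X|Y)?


H(X|Y) = H(X,Y) - H(Y) = 1.23 - 0.62 = 0.61

0.61 bits


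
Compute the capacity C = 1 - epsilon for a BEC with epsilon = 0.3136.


C = 1 - epsilon = 1 - 0.3136 = 0.6864

0.6864 bits


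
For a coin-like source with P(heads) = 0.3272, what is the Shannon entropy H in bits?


H = -p*log2(p) - (1-p)*log2(1-p). -0.3272*log2(0.3272) = 0.527366; -0.6728*log2(0.6728) = 0.384674. H = 0.527366 + 0.384674 = 0.912

0.912 bits


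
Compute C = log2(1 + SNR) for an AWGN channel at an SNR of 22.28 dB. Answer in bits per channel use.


SNR_linear = 10^(22.28/10) = 169.0441; C = log2(1 + SNR_linear) = log2(1 + 169.0441) = 7.4098

7.4098 bits/channel use


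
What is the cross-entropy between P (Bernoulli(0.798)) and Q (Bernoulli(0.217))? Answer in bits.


H(P,Q) = -p*log2(q) - (1-p)*log2(1-q). -0.798*log2(0.217) = 1.758978; -0.202*log2(0.783) = 0.071289. H(P,Q) = 1.758978 + 0.071289 = 1.8303

1.8303 bits


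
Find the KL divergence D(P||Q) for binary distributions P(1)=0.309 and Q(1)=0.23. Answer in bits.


KL = p*log2(p/q) + (1-p)*log2((1-p)/(1-q)) = 0.309*log2(0.309/0.23) + 0.691*log2(0.691/0.77) = 0.0237

0.0237 bits


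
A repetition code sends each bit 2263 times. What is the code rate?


Rate = k/n = 1/2263

1/2263


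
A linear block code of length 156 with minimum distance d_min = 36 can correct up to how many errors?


Correction capability = floor((d-1)/2) = floor((36-1)/2) = 17

17 errors


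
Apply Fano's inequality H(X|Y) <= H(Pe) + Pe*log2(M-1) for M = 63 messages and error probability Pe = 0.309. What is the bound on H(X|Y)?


H(Pe) = -Pe*log2(Pe) - (1-Pe)*log2(1-Pe) = -0.309*log2(0.309) - 0.691*log2(0.691) = 0.523545 + 0.368470 = 0.892. Pe*log2(M-1) = 0.309*log2(62) = 1.839847. Bound = H(Pe) + Pe*log2(M-1) = 0.523545 + 0.368470 + 1.839847 = 2.7319

2.7319 bits


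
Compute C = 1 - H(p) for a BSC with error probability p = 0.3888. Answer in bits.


H(p) = -p*log2(p) - (1-p)*log2(1-p) = -0.3888*log2(0.3888) - 0.6112*log2(0.6112) = 0.529895 + 0.434125 = 0.964. C = 1 - H(p) = 1 - 0.964 = 0.036

0.036 bits


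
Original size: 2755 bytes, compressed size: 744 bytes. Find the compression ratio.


Ratio = original / compressed = 2755 / 744 = 3.703

3.703


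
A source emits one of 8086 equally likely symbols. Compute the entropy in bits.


H = log2(n) = log2(8086) = 12.9812

12.9812 bits


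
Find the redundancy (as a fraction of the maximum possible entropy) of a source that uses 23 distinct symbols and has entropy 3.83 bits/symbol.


H_max = log2(K) = log2(23) = 4.5236 bits/symbol. Redundancy = 1 - H/H_max = 1 - 3.83/4.5236 = 1 - 0.8467 = 0.1533

0.1533


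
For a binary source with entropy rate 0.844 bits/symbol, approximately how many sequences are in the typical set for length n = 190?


log2|A_typical| = nH = 190 * 0.844 = 160.36, so |A_typical| ~ 2^160.36 = 1.876e+48

1.876e+48


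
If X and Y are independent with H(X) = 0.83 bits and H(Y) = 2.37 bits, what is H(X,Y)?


For independent variables, H(X,Y) = H(X) + H(Y) = 0.83 + 2.37 = 3.2

3.2 bits


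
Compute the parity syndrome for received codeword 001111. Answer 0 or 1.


Syndrome = XOR of all bits = 0 XOR 0 XOR 1 XOR 1 XOR 1 XOR 1 = 0

0


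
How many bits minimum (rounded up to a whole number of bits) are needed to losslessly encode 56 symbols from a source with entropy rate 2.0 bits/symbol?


Minimum bits >= n * H = 56 * 2.0 = 112.0, rounded up to a whole number of bits = 112

112 bits


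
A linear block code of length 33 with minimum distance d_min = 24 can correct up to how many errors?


Correction capability = floor((d-1)/2) = floor((24-1)/2) = 11

11 errors


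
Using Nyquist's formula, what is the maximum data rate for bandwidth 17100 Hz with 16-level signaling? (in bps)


Rate = 2 * B * log2(M) = 2 * 17100 * 4.0 = 136800.0

136800.0 bps


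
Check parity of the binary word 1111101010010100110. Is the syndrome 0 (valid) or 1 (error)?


Syndrome = XOR of all bits = 1 XOR 1 XOR 1 XOR 1 XOR 1 XOR 0 XOR 1 XOR 0 XOR 1 XOR 0 XOR 0 XOR 1 XOR 0 XOR 1 XOR 0 XOR 0 XOR 1 XOR 1 XOR 0 = 1

1


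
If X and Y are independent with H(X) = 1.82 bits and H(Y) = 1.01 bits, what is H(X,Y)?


For independent variables, H(X,Y) = H(X) + H(Y) = 1.82 + 1.01 = 2.83

2.83 bits


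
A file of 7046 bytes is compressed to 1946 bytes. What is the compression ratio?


Ratio = original / compressed = 7046 / 1946 = 3.6208

3.6208


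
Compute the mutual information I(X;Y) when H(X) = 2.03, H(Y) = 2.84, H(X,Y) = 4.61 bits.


I(X;Y) = H(X) + H(Y) - H(X,Y) = 2.03 + 2.84 - 4.61 = 0.26

0.26 bits


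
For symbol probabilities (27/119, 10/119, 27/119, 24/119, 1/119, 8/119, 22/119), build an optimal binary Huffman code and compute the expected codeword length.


Huffman construction (repeatedly merge the two least-probable nodes; each merge adds 1 bit to every symbol beneath it): 1/119 + 8/119 = 9/119; 9/119 + 10/119 = 19/119; 19/119 + 22/119 = 41/119; 24/119 + 27/119 = 3/7; 27/119 + 41/119 = 4/7; 3/7 + 4/7 = 1. Resulting codeword lengths (in the order the probabilities were given): (2, 4, 2, 2, 5, 5, 3). L_avg = sum(p_i * l_i) = 27/119*2 + 10/119*4 + 27/119*2 + 24/119*2 + 1/119*5 + 8/119*5 + 22/119*3 = 307/119 = 2.5798

2.5798 bits


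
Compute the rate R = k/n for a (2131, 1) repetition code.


Rate = k/n = 1/2131

1/2131


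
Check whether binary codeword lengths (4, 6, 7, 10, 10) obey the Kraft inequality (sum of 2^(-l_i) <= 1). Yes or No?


Kraft sum = sum(2^(-l_i)) = 0.0879, need <= 1. Result: satisfied (a binary prefix-free code with these lengths exists)

Yes


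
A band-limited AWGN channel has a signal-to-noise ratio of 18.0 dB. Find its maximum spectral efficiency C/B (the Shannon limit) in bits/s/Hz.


SNR_linear = 10^(18.0/10) = 63.0957; C/B = log2(1 + SNR_linear) = log2(1 + 63.0957) = 6.0022

6.0022 bits/s/Hz


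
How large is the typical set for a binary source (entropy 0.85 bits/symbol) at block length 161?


log2|A_typical| = nH = 161 * 0.85 = 136.85, so |A_typical| ~ 2^136.85 = 1.570e+41

1.570e+41


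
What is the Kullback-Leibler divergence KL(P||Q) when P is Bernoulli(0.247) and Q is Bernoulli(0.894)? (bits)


KL = p*log2(p/q) + (1-p)*log2((1-p)/(1-q)) = 0.247*log2(0.247/0.894) + 0.753*log2(0.753/0.106) = 1.6716

1.6716 bits


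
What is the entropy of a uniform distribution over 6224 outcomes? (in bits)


H = log2(n) = log2(6224) = 12.6036

12.6036 bits


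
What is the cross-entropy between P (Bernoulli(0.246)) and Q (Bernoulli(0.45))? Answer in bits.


H(P,Q) = -p*log2(q) - (1-p)*log2(1-q). -0.246*log2(0.45) = 0.283393; -0.754*log2(0.55) = 0.650322. H(P,Q) = 0.283393 + 0.650322 = 0.9337

0.9337 bits


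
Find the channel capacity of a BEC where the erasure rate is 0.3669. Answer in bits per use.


C = 1 - epsilon = 1 - 0.3669 = 0.6331

0.6331 bits


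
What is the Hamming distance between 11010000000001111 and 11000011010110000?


Count differing positions: . . . ^ . . ^ ^ . ^ . ^ ^ ^ ^ ^ ^ = 10 differences

10


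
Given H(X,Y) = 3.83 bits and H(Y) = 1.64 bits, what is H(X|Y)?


H(X|Y) = H(X,Y) - H(Y) = 3.83 - 1.64 = 2.19

2.19 bits


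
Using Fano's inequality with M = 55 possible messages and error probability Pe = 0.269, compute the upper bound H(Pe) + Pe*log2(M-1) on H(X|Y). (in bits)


H(Pe) = -Pe*log2(Pe) - (1-Pe)*log2(1-Pe) = -0.269*log2(0.269) - 0.731*log2(0.731) = 0.509573 + 0.330453 = 0.84. Pe*log2(M-1) = 0.269*log2(54) = 1.548065. Bound = H(Pe) + Pe*log2(M-1) = 0.509573 + 0.330453 + 1.548065 = 2.3881

2.3881 bits


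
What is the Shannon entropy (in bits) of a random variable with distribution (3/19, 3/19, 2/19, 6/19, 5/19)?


H = -sum(p_i * log2(p_i)). Terms: -(3/19)*log2(3/19) = 0.420468; -(3/19)*log2(3/19) = 0.420468; -(2/19)*log2(2/19) = 0.341887; -(6/19)*log2(6/19) = 0.525147; -(5/19)*log2(5/19) = 0.506842. H = 0.420468 + 0.420468 + 0.341887 + 0.525147 + 0.506842 = 2.2148

2.2148 bits


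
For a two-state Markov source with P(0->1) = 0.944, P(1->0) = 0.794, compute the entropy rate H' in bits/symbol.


Stationary distribution: pi_0 = p10/(p01+p10) = 0.4568, pi_1 = 0.5432. Entropy rate H' = pi_0*H(p01) + pi_1*H(p10) = 0.4568*0.3114 + 0.5432*0.7338 = 0.5408

0.5408 bits/symbol


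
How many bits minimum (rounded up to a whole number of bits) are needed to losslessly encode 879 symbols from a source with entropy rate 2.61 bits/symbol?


Minimum bits >= n * H = 879 * 2.61 = 2294.19, rounded up to a whole number of bits = 2295

2295 bits


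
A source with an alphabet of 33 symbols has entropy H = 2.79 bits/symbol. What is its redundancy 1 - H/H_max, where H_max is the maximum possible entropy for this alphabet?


H_max = log2(K) = log2(33) = 5.0444 bits/symbol. Redundancy = 1 - H/H_max = 1 - 2.79/5.0444 = 1 - 0.5531 = 0.4469

0.4469


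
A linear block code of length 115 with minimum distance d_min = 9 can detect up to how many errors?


Detection capability = d_min - 1 = 9 - 1 = 8

8 errors


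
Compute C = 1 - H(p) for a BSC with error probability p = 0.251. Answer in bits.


H(p) = -p*log2(p) - (1-p)*log2(1-p) = -0.251*log2(0.251) - 0.749*log2(0.749) = 0.500554 + 0.312305 = 0.8129. C = 1 - H(p) = 1 - 0.8129 = 0.1871

0.1871 bits


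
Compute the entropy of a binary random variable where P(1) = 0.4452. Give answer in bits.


H = -p*log2(p) - (1-p)*log2(1-p). -0.4452*log2(0.4452) = 0.519760; -0.5548*log2(0.5548) = 0.471558. H = 0.519760 + 0.471558 = 0.9913

0.9913 bits


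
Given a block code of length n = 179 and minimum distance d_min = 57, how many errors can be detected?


Detection capability = d_min - 1 = 57 - 1 = 56

56 errors


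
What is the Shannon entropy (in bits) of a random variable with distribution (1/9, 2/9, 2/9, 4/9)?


H = -sum(p_i * log2(p_i)). Terms: -(1/9)*log2(1/9) = 0.352214; -(2/9)*log2(2/9) = 0.482206; -(2/9)*log2(2/9) = 0.482206; -(4/9)*log2(4/9) = 0.519967. H = 0.352214 + 0.482206 + 0.482206 + 0.519967 = 1.8366

1.8366 bits


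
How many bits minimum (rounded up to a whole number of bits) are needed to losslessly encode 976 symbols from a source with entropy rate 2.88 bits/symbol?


Minimum bits >= n * H = 976 * 2.88 = 2810.88, rounded up to a whole number of bits = 2811

2811 bits


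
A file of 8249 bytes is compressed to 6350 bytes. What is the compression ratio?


Ratio = original / compressed = 8249 / 6350 = 1.2991

1.2991


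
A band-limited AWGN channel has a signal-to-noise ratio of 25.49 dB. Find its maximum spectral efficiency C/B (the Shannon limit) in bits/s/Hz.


SNR_linear = 10^(25.49/10) = 353.9973; C/B = log2(1 + SNR_linear) = log2(1 + 353.9973) = 8.4717

8.4717 bits/s/Hz


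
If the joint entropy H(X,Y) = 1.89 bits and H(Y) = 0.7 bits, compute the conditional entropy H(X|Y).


H(X|Y) = H(X,Y) - H(Y) = 1.89 - 0.7 = 1.19

1.19 bits


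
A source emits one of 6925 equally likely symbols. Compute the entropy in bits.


H = log2(n) = log2(6925) = 12.7576

12.7576 bits


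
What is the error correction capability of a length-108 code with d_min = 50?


Correction capability = floor((d-1)/2) = floor((50-1)/2) = 24

24 errors


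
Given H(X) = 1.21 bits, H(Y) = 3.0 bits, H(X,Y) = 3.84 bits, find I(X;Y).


I(X;Y) = H(X) + H(Y) - H(X,Y) = 1.21 + 3.0 - 3.84 = 0.37

0.37 bits


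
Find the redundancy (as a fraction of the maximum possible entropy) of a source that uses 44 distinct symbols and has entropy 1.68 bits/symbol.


H_max = log2(K) = log2(44) = 5.4594 bits/symbol. Redundancy = 1 - H/H_max = 1 - 1.68/5.4594 = 1 - 0.3077 = 0.6923

0.6923


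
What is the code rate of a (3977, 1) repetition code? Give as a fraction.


Rate = k/n = 1/3977

1/3977


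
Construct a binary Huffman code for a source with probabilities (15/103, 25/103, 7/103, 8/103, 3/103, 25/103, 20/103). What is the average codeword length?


Huffman construction (repeatedly merge the two least-probable nodes; each merge adds 1 bit to every symbol beneath it): 3/103 + 7/103 = 10/103; 8/103 + 10/103 = 18/103; 15/103 + 18/103 = 33/103; 20/103 + 25/103 = 45/103; 25/103 + 33/103 = 58/103; 45/103 + 58/103 = 1. Resulting codeword lengths (in the order the probabilities were given): (3, 2, 5, 4, 5, 2, 2). L_avg = sum(p_i * l_i) = 15/103*3 + 25/103*2 + 7/103*5 + 8/103*4 + 3/103*5 + 25/103*2 + 20/103*2 = 267/103 = 2.5922

2.5922 bits


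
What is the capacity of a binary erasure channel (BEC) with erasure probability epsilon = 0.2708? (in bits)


C = 1 - epsilon = 1 - 0.2708 = 0.7292

0.7292 bits


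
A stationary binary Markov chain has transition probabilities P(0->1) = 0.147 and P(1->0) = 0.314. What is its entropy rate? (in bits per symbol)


Stationary distribution: pi_0 = p10/(p01+p10) = 0.6811, pi_1 = 0.3189. Entropy rate H' = pi_0*H(p01) + pi_1*H(p10) = 0.6811*0.6023 + 0.3189*0.8977 = 0.6965

0.6965 bits/symbol


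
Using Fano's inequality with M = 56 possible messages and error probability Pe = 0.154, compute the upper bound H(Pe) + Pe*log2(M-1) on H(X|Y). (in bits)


H(Pe) = -Pe*log2(Pe) - (1-Pe)*log2(1-Pe) = -0.154*log2(0.154) - 0.846*log2(0.846) = 0.415646 + 0.204115 = 0.6198. Pe*log2(M-1) = 0.154*log2(55) = 0.890329. Bound = H(Pe) + Pe*log2(M-1) = 0.415646 + 0.204115 + 0.890329 = 1.5101

1.5101 bits


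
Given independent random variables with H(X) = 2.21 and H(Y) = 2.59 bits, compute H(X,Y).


For independent variables, H(X,Y) = H(X) + H(Y) = 2.21 + 2.59 = 4.8

4.8 bits


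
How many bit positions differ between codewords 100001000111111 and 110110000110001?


Count differing positions: . ^ . ^ ^ ^ . . . . . ^ ^ ^ . = 7 differences

7


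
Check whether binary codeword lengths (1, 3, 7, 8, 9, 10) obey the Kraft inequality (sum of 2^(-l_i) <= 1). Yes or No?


Kraft sum = sum(2^(-l_i)) = 0.6396, need <= 1. Result: satisfied (a binary prefix-free code with these lengths exists)

Yes


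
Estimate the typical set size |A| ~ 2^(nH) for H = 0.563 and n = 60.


log2|A_typical| = nH = 60 * 0.563 = 33.78, so |A_typical| ~ 2^33.78 = 1.475e+10

1.475e+10


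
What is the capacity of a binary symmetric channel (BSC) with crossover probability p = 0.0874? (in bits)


H(p) = -p*log2(p) - (1-p)*log2(1-p) = -0.0874*log2(0.0874) - 0.9126*log2(0.9126) = 0.307318 + 0.120413 = 0.4277. C = 1 - H(p) = 1 - 0.4277 = 0.5723

0.5723 bits


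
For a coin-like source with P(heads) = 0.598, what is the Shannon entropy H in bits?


H = -p*log2(p) - (1-p)*log2(1-p). -0.598*log2(0.598) = 0.443586; -0.402*log2(0.402) = 0.528523. H = 0.443586 + 0.528523 = 0.9721

0.9721 bits


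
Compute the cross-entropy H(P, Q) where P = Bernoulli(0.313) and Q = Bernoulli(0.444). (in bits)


H(P,Q) = -p*log2(q) - (1-p)*log2(1-q). -0.313*log2(0.444) = 0.366638; -0.687*log2(0.556) = 0.581781. H(P,Q) = 0.366638 + 0.581781 = 0.9484

0.9484 bits


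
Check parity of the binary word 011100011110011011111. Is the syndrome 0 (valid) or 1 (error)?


Syndrome = XOR of all bits = 0 XOR 1 XOR 1 XOR 1 XOR 0 XOR 0 XOR 0 XOR 1 XOR 1 XOR 1 XOR 1 XOR 0 XOR 0 XOR 1 XOR 1 XOR 0 XOR 1 XOR 1 XOR 1 XOR 1 XOR 1 = 0

0


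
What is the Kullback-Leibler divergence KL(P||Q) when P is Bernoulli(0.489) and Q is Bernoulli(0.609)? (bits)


KL = p*log2(p/q) + (1-p)*log2((1-p)/(1-q)) = 0.489*log2(0.489/0.609) + 0.511*log2(0.511/0.391) = 0.0425

0.0425 bits


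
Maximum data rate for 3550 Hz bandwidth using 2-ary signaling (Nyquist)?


Rate = 2 * B * log2(M) = 2 * 3550 * 1.0 = 7100.0

7100.0 bps


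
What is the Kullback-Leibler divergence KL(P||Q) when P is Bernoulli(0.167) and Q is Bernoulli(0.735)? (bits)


KL = p*log2(p/q) + (1-p)*log2((1-p)/(1-q)) = 0.167*log2(0.167/0.735) + 0.833*log2(0.833/0.265) = 1.0194

1.0194 bits


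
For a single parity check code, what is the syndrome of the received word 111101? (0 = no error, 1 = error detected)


Syndrome = XOR of all bits = 1 XOR 1 XOR 1 XOR 1 XOR 0 XOR 1 = 1

1


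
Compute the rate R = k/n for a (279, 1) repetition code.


Rate = k/n = 1/279

1/279


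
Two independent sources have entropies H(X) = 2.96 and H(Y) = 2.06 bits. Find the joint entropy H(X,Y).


For independent variables, H(X,Y) = H(X) + H(Y) = 2.96 + 2.06 = 5.02

5.02 bits


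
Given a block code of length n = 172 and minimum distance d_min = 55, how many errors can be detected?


Detection capability = d_min - 1 = 55 - 1 = 54

54 errors


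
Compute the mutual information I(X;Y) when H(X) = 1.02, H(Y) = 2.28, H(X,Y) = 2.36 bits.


I(X;Y) = H(X) + H(Y) - H(X,Y) = 1.02 + 2.28 - 2.36 = 0.94

0.94 bits


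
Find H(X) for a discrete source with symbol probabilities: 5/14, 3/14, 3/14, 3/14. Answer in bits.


H = -sum(p_i * log2(p_i)). Terms: -(5/14)*log2(5/14) = 0.530510; -(3/14)*log2(3/14) = 0.476227; -(3/14)*log2(3/14) = 0.476227; -(3/14)*log2(3/14) = 0.476227. H = 0.530510 + 0.476227 + 0.476227 + 0.476227 = 1.9592

1.9592 bits


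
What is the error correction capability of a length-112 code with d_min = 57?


Correction capability = floor((d-1)/2) = floor((57-1)/2) = 28

28 errors


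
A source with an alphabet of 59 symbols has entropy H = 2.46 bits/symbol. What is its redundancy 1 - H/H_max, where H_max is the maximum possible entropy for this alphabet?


H_max = log2(K) = log2(59) = 5.8826 bits/symbol. Redundancy = 1 - H/H_max = 1 - 2.46/5.8826 = 1 - 0.4182 = 0.5818

0.5818


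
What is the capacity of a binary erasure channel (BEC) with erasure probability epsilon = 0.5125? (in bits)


C = 1 - epsilon = 1 - 0.5125 = 0.4875

0.4875 bits


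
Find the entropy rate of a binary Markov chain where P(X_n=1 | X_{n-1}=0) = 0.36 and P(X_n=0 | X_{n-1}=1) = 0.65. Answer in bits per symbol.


Stationary distribution: pi_0 = p10/(p01+p10) = 0.6436, pi_1 = 0.3564. Entropy rate H' = pi_0*H(p01) + pi_1*H(p10) = 0.6436*0.9427 + 0.3564*0.9341 = 0.9396

0.9396 bits/symbol


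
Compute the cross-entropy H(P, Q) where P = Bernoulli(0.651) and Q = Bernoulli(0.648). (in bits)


H(P,Q) = -p*log2(q) - (1-p)*log2(1-q). -0.651*log2(0.648) = 0.407483; -0.349*log2(0.352) = 0.525717. H(P,Q) = 0.407483 + 0.525717 = 0.9332

0.9332 bits


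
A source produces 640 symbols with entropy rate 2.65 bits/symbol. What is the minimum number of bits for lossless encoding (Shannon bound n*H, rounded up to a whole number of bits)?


Minimum bits >= n * H = 640 * 2.65 = 1696.0, rounded up to a whole number of bits = 1696

1696 bits


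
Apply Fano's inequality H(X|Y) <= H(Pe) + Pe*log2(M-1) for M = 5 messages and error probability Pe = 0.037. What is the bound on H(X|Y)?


H(Pe) = -Pe*log2(Pe) - (1-Pe)*log2(1-Pe) = -0.037*log2(0.037) - 0.963*log2(0.963) = 0.175984 + 0.052380 = 0.2284. Pe*log2(M-1) = 0.037*log2(4) = 0.074000. Bound = H(Pe) + Pe*log2(M-1) = 0.175984 + 0.052380 + 0.074000 = 0.3024

0.3024 bits


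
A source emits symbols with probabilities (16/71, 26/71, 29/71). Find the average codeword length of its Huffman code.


Huffman construction (repeatedly merge the two least-probable nodes; each merge adds 1 bit to every symbol beneath it): 16/71 + 26/71 = 42/71; 29/71 + 42/71 = 1. Resulting codeword lengths (in the order the probabilities were given): (2, 2, 1). L_avg = sum(p_i * l_i) = 16/71*2 + 26/71*2 + 29/71*1 = 113/71 = 1.5915

1.5915 bits


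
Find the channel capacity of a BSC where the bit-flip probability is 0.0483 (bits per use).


H(p) = -p*log2(p) - (1-p)*log2(1-p) = -0.0483*log2(0.0483) - 0.9517*log2(0.9517) = 0.211160 + 0.067972 = 0.2791. C = 1 - H(p) = 1 - 0.2791 = 0.7209

0.7209 bits


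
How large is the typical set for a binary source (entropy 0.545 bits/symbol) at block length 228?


log2|A_typical| = nH = 228 * 0.545 = 124.26, so |A_typical| ~ 2^124.26 = 2.547e+37

2.547e+37


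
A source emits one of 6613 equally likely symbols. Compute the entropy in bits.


H = log2(n) = log2(6613) = 12.6911

12.6911 bits


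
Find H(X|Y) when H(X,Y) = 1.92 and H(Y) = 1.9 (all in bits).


H(X|Y) = H(X,Y) - H(Y) = 1.92 - 1.9 = 0.02

0.02 bits


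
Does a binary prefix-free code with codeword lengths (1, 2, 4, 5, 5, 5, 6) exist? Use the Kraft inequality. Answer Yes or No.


Kraft sum = sum(2^(-l_i)) = 0.9219, need <= 1. Result: satisfied (a binary prefix-free code with these lengths exists)

Yes


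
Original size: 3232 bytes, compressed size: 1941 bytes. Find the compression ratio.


Ratio = original / compressed = 3232 / 1941 = 1.6651

1.6651


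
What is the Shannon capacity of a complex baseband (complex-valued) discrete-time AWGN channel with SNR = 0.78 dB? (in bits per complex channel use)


SNR_linear = 10^(0.78/10) = 1.1967; C = log2(1 + SNR_linear) = log2(1 + 1.1967) = 1.1354

1.1354 bits/channel use


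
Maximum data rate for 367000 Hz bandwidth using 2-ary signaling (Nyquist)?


Rate = 2 * B * log2(M) = 2 * 367000 * 1.0 = 734000.0

734000.0 bps


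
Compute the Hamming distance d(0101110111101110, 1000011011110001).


Count differing positions: ^ ^ . ^ ^ . ^ ^ . . . ^ ^ ^ ^ ^ = 11 differences

11


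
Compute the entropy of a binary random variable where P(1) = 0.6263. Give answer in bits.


H = -p*log2(p) - (1-p)*log2(1-p). -0.6263*log2(0.6263) = 0.422799; -0.3737*log2(0.3737) = 0.530672. H = 0.422799 + 0.530672 = 0.9535

0.9535 bits


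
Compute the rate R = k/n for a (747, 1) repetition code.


Rate = k/n = 1/747

1/747


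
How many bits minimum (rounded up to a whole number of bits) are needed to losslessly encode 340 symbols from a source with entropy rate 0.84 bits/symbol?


Minimum bits >= n * H = 340 * 0.84 = 285.6, rounded up to a whole number of bits = 286

286 bits


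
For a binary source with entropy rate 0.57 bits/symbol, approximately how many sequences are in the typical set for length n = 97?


log2|A_typical| = nH = 97 * 0.57 = 55.29, so |A_typical| ~ 2^55.29 = 4.405e+16

4.405e+16


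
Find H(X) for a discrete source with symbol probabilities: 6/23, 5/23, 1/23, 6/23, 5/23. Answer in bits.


H = -sum(p_i * log2(p_i)). Terms: -(6/23)*log2(6/23) = 0.505722; -(5/23)*log2(5/23) = 0.478616; -(1/23)*log2(1/23) = 0.196677; -(6/23)*log2(6/23) = 0.505722; -(5/23)*log2(5/23) = 0.478616. H = 0.505722 + 0.478616 + 0.196677 + 0.505722 + 0.478616 = 2.1654

2.1654 bits


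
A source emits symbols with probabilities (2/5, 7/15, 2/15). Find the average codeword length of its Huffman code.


Huffman construction (repeatedly merge the two least-probable nodes; each merge adds 1 bit to every symbol beneath it): 2/15 + 2/5 = 8/15; 7/15 + 8/15 = 1. Resulting codeword lengths (in the order the probabilities were given): (2, 1, 2). L_avg = sum(p_i * l_i) = 2/5*2 + 7/15*1 + 2/15*2 = 23/15 = 1.5333

1.5333 bits


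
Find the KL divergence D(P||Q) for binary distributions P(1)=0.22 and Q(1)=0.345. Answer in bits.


KL = p*log2(p/q) + (1-p)*log2((1-p)/(1-q)) = 0.22*log2(0.22/0.345) + 0.78*log2(0.78/0.655) = 0.0537

0.0537 bits


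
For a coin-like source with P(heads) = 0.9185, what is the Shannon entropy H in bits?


H = -p*log2(p) - (1-p)*log2(1-p). -0.9185*log2(0.9185) = 0.112653; -0.0815*log2(0.0815) = 0.294790. H = 0.112653 + 0.294790 = 0.4074

0.4074 bits


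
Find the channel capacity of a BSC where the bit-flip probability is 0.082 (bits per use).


H(p) = -p*log2(p) - (1-p)*log2(1-p) = -0.082*log2(0.082) - 0.918*log2(0.918) = 0.295875 + 0.113312 = 0.4092. C = 1 - H(p) = 1 - 0.4092 = 0.5908

0.5908 bits


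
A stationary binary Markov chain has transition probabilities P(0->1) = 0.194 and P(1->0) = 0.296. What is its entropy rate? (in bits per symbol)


Stationary distribution: pi_0 = p10/(p01+p10) = 0.6041, pi_1 = 0.3959. Entropy rate H' = pi_0*H(p01) + pi_1*H(p10) = 0.6041*0.7098 + 0.3959*0.8763 = 0.7757

0.7757 bits/symbol


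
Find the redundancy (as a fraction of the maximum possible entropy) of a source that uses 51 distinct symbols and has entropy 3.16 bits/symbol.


H_max = log2(K) = log2(51) = 5.6724 bits/symbol. Redundancy = 1 - H/H_max = 1 - 3.16/5.6724 = 1 - 0.5571 = 0.4429

0.4429


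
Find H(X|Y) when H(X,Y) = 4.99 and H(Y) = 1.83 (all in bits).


H(X|Y) = H(X,Y) - H(Y) = 4.99 - 1.83 = 3.16

3.16 bits


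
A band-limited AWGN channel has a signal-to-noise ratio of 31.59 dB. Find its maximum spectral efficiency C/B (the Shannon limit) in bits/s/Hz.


SNR_linear = 10^(31.59/10) = 1442.1154; C/B = log2(1 + SNR_linear) = log2(1 + 1442.1154) = 10.495

10.495 bits/s/Hz


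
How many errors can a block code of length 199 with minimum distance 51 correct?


Correction capability = floor((d-1)/2) = floor((51-1)/2) = 25

25 errors


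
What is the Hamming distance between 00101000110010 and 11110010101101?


Count differing positions: ^ ^ . ^ ^ . ^ . . ^ ^ ^ ^ ^ = 10 differences

10


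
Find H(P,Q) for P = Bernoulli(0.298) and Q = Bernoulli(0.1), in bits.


H(P,Q) = -p*log2(q) - (1-p)*log2(1-q). -0.298*log2(0.1) = 0.989935; -0.702*log2(0.9) = 0.106706. H(P,Q) = 0.989935 + 0.106706 = 1.0966

1.0966 bits


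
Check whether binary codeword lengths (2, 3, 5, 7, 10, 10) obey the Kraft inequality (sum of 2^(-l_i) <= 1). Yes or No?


Kraft sum = sum(2^(-l_i)) = 0.416, need <= 1. Result: satisfied (a binary prefix-free code with these lengths exists)

Yes


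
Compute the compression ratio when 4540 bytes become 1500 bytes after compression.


Ratio = original / compressed = 4540 / 1500 = 3.0267

3.0267


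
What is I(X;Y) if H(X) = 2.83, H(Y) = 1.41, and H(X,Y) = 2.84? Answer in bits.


I(X;Y) = H(X) + H(Y) - H(X,Y) = 2.83 + 1.41 - 2.84 = 1.4

1.4 bits


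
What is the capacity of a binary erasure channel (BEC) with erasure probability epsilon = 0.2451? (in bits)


C = 1 - epsilon = 1 - 0.2451 = 0.7549

0.7549 bits


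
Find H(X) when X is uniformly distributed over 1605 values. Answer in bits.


H = log2(n) = log2(1605) = 10.6484

10.6484 bits


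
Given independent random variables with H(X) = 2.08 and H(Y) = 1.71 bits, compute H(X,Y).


For independent variables, H(X,Y) = H(X) + H(Y) = 2.08 + 1.71 = 3.79

3.79 bits


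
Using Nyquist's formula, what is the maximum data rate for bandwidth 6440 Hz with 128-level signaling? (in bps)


Rate = 2 * B * log2(M) = 2 * 6440 * 7.0 = 90160.0

90160.0 bps


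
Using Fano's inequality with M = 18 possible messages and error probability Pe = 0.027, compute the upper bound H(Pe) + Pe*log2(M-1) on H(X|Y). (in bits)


H(Pe) = -Pe*log2(Pe) - (1-Pe)*log2(1-Pe) = -0.027*log2(0.027) - 0.973*log2(0.973) = 0.140694 + 0.038422 = 0.1791. Pe*log2(M-1) = 0.027*log2(17) = 0.110361. Bound = H(Pe) + Pe*log2(M-1) = 0.140694 + 0.038422 + 0.110361 = 0.2895

0.2895 bits


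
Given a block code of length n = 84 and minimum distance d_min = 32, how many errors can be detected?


Detection capability = d_min - 1 = 32 - 1 = 31

31 errors


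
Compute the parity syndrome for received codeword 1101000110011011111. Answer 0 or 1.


Syndrome = XOR of all bits = 1 XOR 1 XOR 0 XOR 1 XOR 0 XOR 0 XOR 0 XOR 1 XOR 1 XOR 0 XOR 0 XOR 1 XOR 1 XOR 0 XOR 1 XOR 1 XOR 1 XOR 1 XOR 1 = 0

0


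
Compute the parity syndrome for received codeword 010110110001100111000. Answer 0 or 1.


Syndrome = XOR of all bits = 0 XOR 1 XOR 0 XOR 1 XOR 1 XOR 0 XOR 1 XOR 1 XOR 0 XOR 0 XOR 0 XOR 1 XOR 1 XOR 0 XOR 0 XOR 1 XOR 1 XOR 1 XOR 0 XOR 0 XOR 0 = 0

0


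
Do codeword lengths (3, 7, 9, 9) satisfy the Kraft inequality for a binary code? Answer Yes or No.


Kraft sum = sum(2^(-l_i)) = 0.1367, need <= 1. Result: satisfied (a binary prefix-free code with these lengths exists)

Yes


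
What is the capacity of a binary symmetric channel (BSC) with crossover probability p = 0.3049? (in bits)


H(p) = -p*log2(p) - (1-p)*log2(1-p) = -0.3049*log2(0.3049) - 0.6951*log2(0.6951) = 0.522474 + 0.364724 = 0.8872. C = 1 - H(p) = 1 - 0.8872 = 0.1128

0.1128 bits


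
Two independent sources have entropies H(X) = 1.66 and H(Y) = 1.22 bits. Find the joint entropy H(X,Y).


For independent variables, H(X,Y) = H(X) + H(Y) = 1.66 + 1.22 = 2.88

2.88 bits


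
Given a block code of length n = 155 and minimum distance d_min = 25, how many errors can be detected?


Detection capability = d_min - 1 = 25 - 1 = 24

24 errors


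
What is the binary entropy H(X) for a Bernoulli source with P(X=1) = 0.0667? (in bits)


H = -p*log2(p) - (1-p)*log2(1-p). -0.0667*log2(0.0667) = 0.260542; -0.9333*log2(0.9333) = 0.092945. H = 0.260542 + 0.092945 = 0.3535

0.3535 bits


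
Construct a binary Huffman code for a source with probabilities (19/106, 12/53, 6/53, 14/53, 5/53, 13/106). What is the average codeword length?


Huffman construction (repeatedly merge the two least-probable nodes; each merge adds 1 bit to every symbol beneath it): 5/53 + 6/53 = 11/53; 13/106 + 19/106 = 16/53; 11/53 + 12/53 = 23/53; 14/53 + 16/53 = 30/53; 23/53 + 30/53 = 1. Resulting codeword lengths (in the order the probabilities were given): (3, 2, 3, 2, 3, 3). L_avg = sum(p_i * l_i) = 19/106*3 + 12/53*2 + 6/53*3 + 14/53*2 + 5/53*3 + 13/106*3 = 133/53 = 2.5094

2.5094 bits


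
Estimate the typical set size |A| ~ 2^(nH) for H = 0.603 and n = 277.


log2|A_typical| = nH = 277 * 0.603 = 167.031, so |A_typical| ~ 2^167.031 = 1.911e+50

1.911e+50


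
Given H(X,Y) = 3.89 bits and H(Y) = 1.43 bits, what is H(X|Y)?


H(X|Y) = H(X,Y) - H(Y) = 3.89 - 1.43 = 2.46

2.46 bits


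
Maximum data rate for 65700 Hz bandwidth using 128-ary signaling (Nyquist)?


Rate = 2 * B * log2(M) = 2 * 65700 * 7.0 = 919800.0

919800.0 bps


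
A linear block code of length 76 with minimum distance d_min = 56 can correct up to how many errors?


Correction capability = floor((d-1)/2) = floor((56-1)/2) = 27

27 errors


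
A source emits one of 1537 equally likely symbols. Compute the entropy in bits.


H = log2(n) = log2(1537) = 10.5859

10.5859 bits


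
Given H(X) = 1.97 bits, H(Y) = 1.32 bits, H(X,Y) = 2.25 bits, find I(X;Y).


I(X;Y) = H(X) + H(Y) - H(X,Y) = 1.97 + 1.32 - 2.25 = 1.04

1.04 bits


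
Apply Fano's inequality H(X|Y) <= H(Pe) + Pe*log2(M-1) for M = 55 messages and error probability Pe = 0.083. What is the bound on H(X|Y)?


H(Pe) = -Pe*log2(Pe) - (1-Pe)*log2(1-Pe) = -0.083*log2(0.083) - 0.917*log2(0.917) = 0.298032 + 0.114631 = 0.4127. Pe*log2(M-1) = 0.083*log2(54) = 0.477656. Bound = H(Pe) + Pe*log2(M-1) = 0.298032 + 0.114631 + 0.477656 = 0.8903

0.8903 bits


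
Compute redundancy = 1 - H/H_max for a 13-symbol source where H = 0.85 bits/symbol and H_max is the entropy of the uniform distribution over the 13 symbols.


H_max = log2(K) = log2(13) = 3.7004 bits/symbol. Redundancy = 1 - H/H_max = 1 - 0.85/3.7004 = 1 - 0.2297 = 0.7703

0.7703


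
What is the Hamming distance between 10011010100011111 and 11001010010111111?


Count differing positions: . ^ . ^ . . . . ^ ^ . ^ . . . . . = 5 differences

5


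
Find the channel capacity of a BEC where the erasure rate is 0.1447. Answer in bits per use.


C = 1 - epsilon = 1 - 0.1447 = 0.8553

0.8553 bits


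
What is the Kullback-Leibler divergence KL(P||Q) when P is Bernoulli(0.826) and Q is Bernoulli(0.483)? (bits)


KL = p*log2(p/q) + (1-p)*log2((1-p)/(1-q)) = 0.826*log2(0.826/0.483) + 0.174*log2(0.174/0.517) = 0.3661

0.3661 bits


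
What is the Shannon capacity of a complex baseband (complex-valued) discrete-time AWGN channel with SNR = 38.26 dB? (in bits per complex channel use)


SNR_linear = 10^(38.26/10) = 6698.8461; C = log2(1 + SNR_linear) = log2(1 + 6698.8461) = 12.7099

12.7099 bits/channel use


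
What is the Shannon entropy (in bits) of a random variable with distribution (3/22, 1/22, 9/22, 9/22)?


H = -sum(p_i * log2(p_i)). Terms: -(3/22)*log2(3/22) = 0.391973; -(1/22)*log2(1/22) = 0.202701; -(9/22)*log2(9/22) = 0.527525; -(9/22)*log2(9/22) = 0.527525. H = 0.391973 + 0.202701 + 0.527525 + 0.527525 = 1.6497

1.6497 bits


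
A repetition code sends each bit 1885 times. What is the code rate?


Rate = k/n = 1/1885

1/1885


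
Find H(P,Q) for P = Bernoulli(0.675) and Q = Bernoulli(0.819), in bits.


H(P,Q) = -p*log2(q) - (1-p)*log2(1-q). -0.675*log2(0.819) = 0.194444; -0.325*log2(0.181) = 0.801430. H(P,Q) = 0.194444 + 0.801430 = 0.9959

0.9959 bits


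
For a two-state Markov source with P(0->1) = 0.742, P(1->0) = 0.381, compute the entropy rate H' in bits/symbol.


Stationary distribution: pi_0 = p10/(p01+p10) = 0.3393, pi_1 = 0.6607. Entropy rate H' = pi_0*H(p01) + pi_1*H(p10) = 0.3393*0.8237 + 0.6607*0.9587 = 0.9129

0.9129 bits/symbol


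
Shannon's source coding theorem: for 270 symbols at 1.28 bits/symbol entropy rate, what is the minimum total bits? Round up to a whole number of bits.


Minimum bits >= n * H = 270 * 1.28 = 345.6, rounded up to a whole number of bits = 346

346 bits


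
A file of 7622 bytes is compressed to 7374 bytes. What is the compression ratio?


Ratio = original / compressed = 7622 / 7374 = 1.0336

1.0336


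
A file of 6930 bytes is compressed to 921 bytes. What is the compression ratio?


Ratio = original / compressed = 6930 / 921 = 7.5244

7.5244


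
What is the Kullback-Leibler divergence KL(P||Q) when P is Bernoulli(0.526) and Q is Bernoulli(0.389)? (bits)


KL = p*log2(p/q) + (1-p)*log2((1-p)/(1-q)) = 0.526*log2(0.526/0.389) + 0.474*log2(0.474/0.611) = 0.0553

0.0553 bits


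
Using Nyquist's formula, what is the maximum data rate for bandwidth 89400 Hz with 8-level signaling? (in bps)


Rate = 2 * B * log2(M) = 2 * 89400 * 3.0 = 536400.0

536400.0 bps


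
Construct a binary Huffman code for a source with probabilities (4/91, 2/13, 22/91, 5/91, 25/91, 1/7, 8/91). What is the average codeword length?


Huffman construction (repeatedly merge the two least-probable nodes; each merge adds 1 bit to every symbol beneath it): 4/91 + 5/91 = 9/91; 8/91 + 9/91 = 17/91; 1/7 + 2/13 = 27/91; 17/91 + 22/91 = 3/7; 25/91 + 27/91 = 4/7; 3/7 + 4/7 = 1. Resulting codeword lengths (in the order the probabilities were given): (4, 3, 2, 4, 2, 3, 3). L_avg = sum(p_i * l_i) = 4/91*4 + 2/13*3 + 22/91*2 + 5/91*4 + 25/91*2 + 1/7*3 + 8/91*3 = 235/91 = 2.5824

2.5824 bits


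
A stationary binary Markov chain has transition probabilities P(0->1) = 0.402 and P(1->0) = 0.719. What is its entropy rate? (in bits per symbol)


Stationary distribution: pi_0 = p10/(p01+p10) = 0.6414, pi_1 = 0.3586. Entropy rate H' = pi_0*H(p01) + pi_1*H(p10) = 0.6414*0.9721 + 0.3586*0.8568 = 0.9308

0.9308 bits/symbol


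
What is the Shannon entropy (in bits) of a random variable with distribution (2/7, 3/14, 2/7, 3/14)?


H = -sum(p_i * log2(p_i)). Terms: -(2/7)*log2(2/7) = 0.516387; -(3/14)*log2(3/14) = 0.476227; -(2/7)*log2(2/7) = 0.516387; -(3/14)*log2(3/14) = 0.476227. H = 0.516387 + 0.476227 + 0.516387 + 0.476227 = 1.9852

1.9852 bits


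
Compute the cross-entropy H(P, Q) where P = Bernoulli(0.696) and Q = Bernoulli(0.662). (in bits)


H(P,Q) = -p*log2(q) - (1-p)*log2(1-q). -0.696*log2(0.662) = 0.414187; -0.304*log2(0.338) = 0.475731. H(P,Q) = 0.414187 + 0.475731 = 0.8899

0.8899 bits


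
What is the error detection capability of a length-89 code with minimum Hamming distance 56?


Detection capability = d_min - 1 = 56 - 1 = 55

55 errors


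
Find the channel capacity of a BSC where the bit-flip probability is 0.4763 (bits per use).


H(p) = -p*log2(p) - (1-p)*log2(1-p) = -0.4763*log2(0.4763) - 0.5237*log2(0.5237) = 0.509668 + 0.488710 = 0.9984. C = 1 - H(p) = 1 - 0.9984 = 0.0016

0.0016 bits


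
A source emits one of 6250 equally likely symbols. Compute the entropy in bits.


H = log2(n) = log2(6250) = 12.6096

12.6096 bits


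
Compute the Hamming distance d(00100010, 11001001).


Count differing positions: ^ ^ ^ . ^ . ^ ^ = 6 differences

6


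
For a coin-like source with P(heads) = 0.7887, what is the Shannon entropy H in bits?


H = -p*log2(p) - (1-p)*log2(1-p). -0.7887*log2(0.7887) = 0.270091; -0.2113*log2(0.2113) = 0.473869. H = 0.270091 + 0.473869 = 0.744

0.744 bits


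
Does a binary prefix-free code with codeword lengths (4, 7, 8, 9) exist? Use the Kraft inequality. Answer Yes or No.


Kraft sum = sum(2^(-l_i)) = 0.0762, need <= 1. Result: satisfied (a binary prefix-free code with these lengths exists)

Yes


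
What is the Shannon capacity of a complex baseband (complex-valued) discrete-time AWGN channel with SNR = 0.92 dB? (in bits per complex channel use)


SNR_linear = 10^(0.92/10) = 1.2359; C = log2(1 + SNR_linear) = log2(1 + 1.2359) = 1.1609

1.1609 bits/channel use


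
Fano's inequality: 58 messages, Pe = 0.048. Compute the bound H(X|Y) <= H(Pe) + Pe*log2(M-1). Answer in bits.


H(Pe) = -Pe*log2(Pe) - (1-Pe)*log2(1-Pe) = -0.048*log2(0.048) - 0.952*log2(0.952) = 0.210279 + 0.067560 = 0.2778. Pe*log2(M-1) = 0.048*log2(57) = 0.279979. Bound = H(Pe) + Pe*log2(M-1) = 0.210279 + 0.067560 + 0.279979 = 0.5578

0.5578 bits


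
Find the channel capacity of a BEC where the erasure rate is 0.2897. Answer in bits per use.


C = 1 - epsilon = 1 - 0.2897 = 0.7103

0.7103 bits


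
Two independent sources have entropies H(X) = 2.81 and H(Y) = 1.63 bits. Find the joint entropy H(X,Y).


For independent variables, H(X,Y) = H(X) + H(Y) = 2.81 + 1.63 = 4.44

4.44 bits


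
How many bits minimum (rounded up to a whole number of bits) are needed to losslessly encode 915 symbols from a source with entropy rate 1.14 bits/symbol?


Minimum bits >= n * H = 915 * 1.14 = 1043.1, rounded up to a whole number of bits = 1044

1044 bits
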